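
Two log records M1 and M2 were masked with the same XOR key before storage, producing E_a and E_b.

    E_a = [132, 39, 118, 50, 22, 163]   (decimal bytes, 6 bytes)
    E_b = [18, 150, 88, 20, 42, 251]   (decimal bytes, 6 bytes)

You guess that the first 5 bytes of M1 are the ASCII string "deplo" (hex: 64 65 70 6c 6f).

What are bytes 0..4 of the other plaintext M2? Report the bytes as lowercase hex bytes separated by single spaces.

f2 d4 5e 4a 53

First, E_a ⊕ E_b = (M1 ⊕ K) ⊕ (M2 ⊕ K) = M1 ⊕ M2, so the key drops out. Then M2 = (M1 ⊕ M2) ⊕ M1 over the first 5 bytes.
byte 0: (84 xor 12) xor 64 = 96 xor 64 = f2
byte 1: (27 xor 96) xor 65 = b1 xor 65 = d4
byte 2: (76 xor 58) xor 70 = 2e xor 70 = 5e
byte 3: (32 xor 14) xor 6c = 26 xor 6c = 4a
byte 4: (16 xor 2a) xor 6f = 3c xor 6f = 53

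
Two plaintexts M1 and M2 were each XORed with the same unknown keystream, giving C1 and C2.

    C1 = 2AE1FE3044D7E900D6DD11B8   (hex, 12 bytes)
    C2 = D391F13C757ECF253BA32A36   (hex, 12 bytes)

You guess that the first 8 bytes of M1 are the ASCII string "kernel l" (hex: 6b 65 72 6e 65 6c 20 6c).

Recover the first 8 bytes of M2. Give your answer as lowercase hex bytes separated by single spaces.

92 15 7d 62 54 c5 06 49

First, C1 ⊕ C2 = (M1 ⊕ K) ⊕ (M2 ⊕ K) = M1 ⊕ M2, so the key drops out. Then M2 = (M1 ⊕ M2) ⊕ M1 over the first 8 bytes.
byte 0: (2a ⊕ d3) ⊕ 6b = f9 ⊕ 6b = 92
byte 1: (e1 ⊕ 91) ⊕ 65 = 70 ⊕ 65 = 15
byte 2: (fe ⊕ f1) ⊕ 72 = 0f ⊕ 72 = 7d
byte 3: (30 ⊕ 3c) ⊕ 6e = 0c ⊕ 6e = 62
byte 4: (44 ⊕ 75) ⊕ 65 = 31 ⊕ 65 = 54
byte 5: (d7 ⊕ 7e) ⊕ 6c = a9 ⊕ 6c = c5
byte 6: (e9 ⊕ cf) ⊕ 20 = 26 ⊕ 20 = 06
byte 7: (00 ⊕ 25) ⊕ 6c = 25 ⊕ 6c = 49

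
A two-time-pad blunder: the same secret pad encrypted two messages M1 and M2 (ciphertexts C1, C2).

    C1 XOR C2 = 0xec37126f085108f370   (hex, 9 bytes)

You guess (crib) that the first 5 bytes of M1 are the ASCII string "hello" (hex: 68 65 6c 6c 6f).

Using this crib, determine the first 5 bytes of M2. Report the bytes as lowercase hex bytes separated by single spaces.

84 52 7e 03 67

Since C1 ⊕ C2 = M1 ⊕ M2, XORing with the guessed M1 bytes yields the corresponding M2 bytes: M2 = (C1 ⊕ C2) ⊕ M1.
byte 0: ec ⊕ 68 = 84
byte 1: 37 ⊕ 65 = 52
byte 2: 12 ⊕ 6c = 7e
byte 3: 6f ⊕ 6c = 03
byte 4: 08 ⊕ 6f = 67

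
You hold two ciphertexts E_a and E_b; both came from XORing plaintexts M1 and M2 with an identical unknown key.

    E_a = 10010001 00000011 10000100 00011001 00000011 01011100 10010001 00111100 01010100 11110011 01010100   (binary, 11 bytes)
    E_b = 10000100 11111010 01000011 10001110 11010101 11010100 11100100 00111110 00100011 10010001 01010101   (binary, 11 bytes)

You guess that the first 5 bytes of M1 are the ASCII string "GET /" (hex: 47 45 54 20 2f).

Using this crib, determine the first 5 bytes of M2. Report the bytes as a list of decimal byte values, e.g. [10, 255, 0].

[82, 188, 147, 183, 249]

First, E_a ⊕ E_b = (M1 ⊕ K) ⊕ (M2 ⊕ K) = M1 ⊕ M2, so the key drops out. Then M2 = (M1 ⊕ M2) ⊕ M1 over the first 5 bytes.
byte 0: (91 ⊕ 84) ⊕ 47 = 15 ⊕ 47 = 52
byte 1: (03 ⊕ fa) ⊕ 45 = f9 ⊕ 45 = bc
byte 2: (84 ⊕ 43) ⊕ 54 = c7 ⊕ 54 = 93
byte 3: (19 ⊕ 8e) ⊕ 20 = 97 ⊕ 20 = b7
byte 4: (03 ⊕ d5) ⊕ 2f = d6 ⊕ 2f = f9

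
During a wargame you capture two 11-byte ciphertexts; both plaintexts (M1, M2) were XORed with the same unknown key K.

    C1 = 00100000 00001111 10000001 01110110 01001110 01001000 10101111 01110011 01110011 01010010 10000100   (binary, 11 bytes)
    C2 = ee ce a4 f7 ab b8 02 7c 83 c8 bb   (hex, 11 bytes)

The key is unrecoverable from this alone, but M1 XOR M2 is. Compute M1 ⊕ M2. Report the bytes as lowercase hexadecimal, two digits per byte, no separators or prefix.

cec12581e5f0ad0ff09a3f

C1 ⊕ C2 = (M1 ⊕ K) ⊕ (M2 ⊕ K) = M1 ⊕ M2 — the shared key cancels under XOR.
20 ⊕ ee = ce
0f ⊕ ce = c1
81 ⊕ a4 = 25
76 ⊕ f7 = 81
4e ⊕ ab = e5
48 ⊕ b8 = f0
af ⊕ 02 = ad
73 ⊕ 7c = 0f
73 ⊕ 83 = f0
52 ⊕ c8 = 9a
84 ⊕ bb = 3f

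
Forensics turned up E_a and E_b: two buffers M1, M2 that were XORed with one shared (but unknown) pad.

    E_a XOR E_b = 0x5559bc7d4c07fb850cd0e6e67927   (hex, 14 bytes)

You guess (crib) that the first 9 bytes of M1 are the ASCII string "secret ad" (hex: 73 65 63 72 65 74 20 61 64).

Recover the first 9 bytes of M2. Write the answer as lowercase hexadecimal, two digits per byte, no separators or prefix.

Since E_a ⊕ E_b = M1 ⊕ M2, XORing with the guessed M1 bytes yields the corresponding M2 bytes: M2 = (E_a ⊕ E_b) ⊕ M1.
55 xor 73 = 26
59 xor 65 = 3c
bc xor 63 = df
7d xor 72 = 0f
4c xor 65 = 29
07 xor 74 = 73
fb xor 20 = db
85 xor 61 = e4
0c xor 64 = 68

263cdf0f2973dbe468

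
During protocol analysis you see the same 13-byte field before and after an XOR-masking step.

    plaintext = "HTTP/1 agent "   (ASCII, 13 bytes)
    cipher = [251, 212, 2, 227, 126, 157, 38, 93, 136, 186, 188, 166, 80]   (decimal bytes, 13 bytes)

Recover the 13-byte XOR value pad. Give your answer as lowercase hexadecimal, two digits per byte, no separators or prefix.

Since cipher = plaintext ⊕ pad, XORing both sides with plaintext gives pad = plaintext ⊕ cipher.
48 ^ fb = b3
54 ^ d4 = 80
54 ^ 02 = 56
50 ^ e3 = b3
2f ^ 7e = 51
31 ^ 9d = ac
20 ^ 26 = 06
61 ^ 5d = 3c
67 ^ 88 = ef
65 ^ ba = df
6e ^ bc = d2
74 ^ a6 = d2
20 ^ 50 = 70

b38056b351ac063cefdfd2d270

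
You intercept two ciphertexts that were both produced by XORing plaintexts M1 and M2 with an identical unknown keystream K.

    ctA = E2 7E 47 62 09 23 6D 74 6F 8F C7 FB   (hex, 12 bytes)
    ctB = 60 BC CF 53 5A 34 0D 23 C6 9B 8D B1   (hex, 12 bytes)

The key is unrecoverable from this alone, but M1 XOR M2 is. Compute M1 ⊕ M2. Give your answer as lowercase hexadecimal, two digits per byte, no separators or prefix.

ctA ⊕ ctB = (M1 ⊕ K) ⊕ (M2 ⊕ K) = M1 ⊕ M2 — the shared key cancels under XOR.
e2 xor 60 = 82
7e xor bc = c2
47 xor cf = 88
62 xor 53 = 31
09 xor 5a = 53
23 xor 34 = 17
6d xor 0d = 60
74 xor 23 = 57
6f xor c6 = a9
8f xor 9b = 14
c7 xor 8d = 4a
fb xor b1 = 4a

82c2883153176057a9144a4a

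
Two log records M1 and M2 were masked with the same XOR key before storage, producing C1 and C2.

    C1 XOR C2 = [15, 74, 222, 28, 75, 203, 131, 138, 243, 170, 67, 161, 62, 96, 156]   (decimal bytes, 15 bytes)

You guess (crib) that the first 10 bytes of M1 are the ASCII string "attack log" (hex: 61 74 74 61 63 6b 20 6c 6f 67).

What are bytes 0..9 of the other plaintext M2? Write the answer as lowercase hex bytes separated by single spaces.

Since C1 ⊕ C2 = M1 ⊕ M2, XORing with the guessed M1 bytes yields the corresponding M2 bytes: M2 = (C1 ⊕ C2) ⊕ M1.
byte 0: 0f xor 61 = 6e
byte 1: 4a xor 74 = 3e
byte 2: de xor 74 = aa
byte 3: 1c xor 61 = 7d
byte 4: 4b xor 63 = 28
byte 5: cb xor 6b = a0
byte 6: 83 xor 20 = a3
byte 7: 8a xor 6c = e6
byte 8: f3 xor 6f = 9c
byte 9: aa xor 67 = cd

6e 3e aa 7d 28 a0 a3 e6 9c cd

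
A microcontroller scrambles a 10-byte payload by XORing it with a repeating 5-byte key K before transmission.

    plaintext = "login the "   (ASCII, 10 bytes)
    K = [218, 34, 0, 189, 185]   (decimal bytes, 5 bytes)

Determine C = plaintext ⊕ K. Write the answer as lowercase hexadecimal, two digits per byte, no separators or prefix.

The 5-byte key repeats, so the effective keystream is da 22 00 bd b9 da 22 00 bd b9.
byte 0: 6c ⊕ da = b6
byte 1: 6f ⊕ 22 = 4d
byte 2: 67 ⊕ 00 = 67
byte 3: 69 ⊕ bd = d4
byte 4: 6e ⊕ b9 = d7
byte 5: 20 ⊕ da = fa
byte 6: 74 ⊕ 22 = 56
byte 7: 68 ⊕ 00 = 68
byte 8: 65 ⊕ bd = d8
byte 9: 20 ⊕ b9 = 99

b64d67d4d7fa5668d899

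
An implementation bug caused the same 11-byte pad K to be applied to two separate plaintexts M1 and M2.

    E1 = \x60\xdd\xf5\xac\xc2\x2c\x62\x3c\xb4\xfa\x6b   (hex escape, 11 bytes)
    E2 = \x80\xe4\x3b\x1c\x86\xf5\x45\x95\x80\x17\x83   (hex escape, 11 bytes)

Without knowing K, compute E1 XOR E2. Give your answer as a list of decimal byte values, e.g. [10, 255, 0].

E1 ⊕ E2 = (M1 ⊕ K) ⊕ (M2 ⊕ K) = M1 ⊕ M2 — the shared key cancels under XOR.
byte 0: 60 ⊕ 80 = e0
byte 1: dd ⊕ e4 = 39
byte 2: f5 ⊕ 3b = ce
byte 3: ac ⊕ 1c = b0
byte 4: c2 ⊕ 86 = 44
byte 5: 2c ⊕ f5 = d9
byte 6: 62 ⊕ 45 = 27
byte 7: 3c ⊕ 95 = a9
byte 8: b4 ⊕ 80 = 34
byte 9: fa ⊕ 17 = ed
byte 10: 6b ⊕ 83 = e8

[224, 57, 206, 176, 68, 217, 39, 169, 52, 237, 232]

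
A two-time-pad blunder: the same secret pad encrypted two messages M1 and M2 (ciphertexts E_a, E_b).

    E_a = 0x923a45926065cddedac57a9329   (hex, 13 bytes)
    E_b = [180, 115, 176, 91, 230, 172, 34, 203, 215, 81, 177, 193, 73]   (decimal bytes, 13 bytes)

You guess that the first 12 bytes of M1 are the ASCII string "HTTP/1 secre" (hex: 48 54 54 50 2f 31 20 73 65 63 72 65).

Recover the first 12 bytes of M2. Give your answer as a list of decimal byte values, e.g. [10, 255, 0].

[110, 29, 161, 153, 169, 248, 207, 102, 104, 247, 185, 55]

First, E_a ⊕ E_b = (M1 ⊕ K) ⊕ (M2 ⊕ K) = M1 ⊕ M2, so the key drops out. Then M2 = (M1 ⊕ M2) ⊕ M1 over the first 12 bytes.
byte 0: (92 ⊕ b4) ⊕ 48 = 26 ⊕ 48 = 6e
byte 1: (3a ⊕ 73) ⊕ 54 = 49 ⊕ 54 = 1d
byte 2: (45 ⊕ b0) ⊕ 54 = f5 ⊕ 54 = a1
byte 3: (92 ⊕ 5b) ⊕ 50 = c9 ⊕ 50 = 99
byte 4: (60 ⊕ e6) ⊕ 2f = 86 ⊕ 2f = a9
byte 5: (65 ⊕ ac) ⊕ 31 = c9 ⊕ 31 = f8
byte 6: (cd ⊕ 22) ⊕ 20 = ef ⊕ 20 = cf
byte 7: (de ⊕ cb) ⊕ 73 = 15 ⊕ 73 = 66
byte 8: (da ⊕ d7) ⊕ 65 = 0d ⊕ 65 = 68
byte 9: (c5 ⊕ 51) ⊕ 63 = 94 ⊕ 63 = f7
byte 10: (7a ⊕ b1) ⊕ 72 = cb ⊕ 72 = b9
byte 11: (93 ⊕ c1) ⊕ 65 = 52 ⊕ 65 = 37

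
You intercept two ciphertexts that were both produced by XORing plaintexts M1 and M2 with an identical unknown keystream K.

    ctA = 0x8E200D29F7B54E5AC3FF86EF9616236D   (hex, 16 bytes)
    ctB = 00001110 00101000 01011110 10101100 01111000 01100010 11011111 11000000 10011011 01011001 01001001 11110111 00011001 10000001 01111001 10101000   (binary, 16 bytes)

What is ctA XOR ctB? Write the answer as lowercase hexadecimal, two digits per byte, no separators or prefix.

ctA ⊕ ctB = (M1 ⊕ K) ⊕ (M2 ⊕ K) = M1 ⊕ M2 — the shared key cancels under XOR.
byte 0: 8e XOR 0e = 80
byte 1: 20 XOR 28 = 08
byte 2: 0d XOR 5e = 53
byte 3: 29 XOR ac = 85
byte 4: f7 XOR 78 = 8f
byte 5: b5 XOR 62 = d7
byte 6: 4e XOR df = 91
byte 7: 5a XOR c0 = 9a
byte 8: c3 XOR 9b = 58
byte 9: ff XOR 59 = a6
byte 10: 86 XOR 49 = cf
byte 11: ef XOR f7 = 18
byte 12: 96 XOR 19 = 8f
byte 13: 16 XOR 81 = 97
byte 14: 23 XOR 79 = 5a
byte 15: 6d XOR a8 = c5

800853858fd7919a58a6cf188f975ac5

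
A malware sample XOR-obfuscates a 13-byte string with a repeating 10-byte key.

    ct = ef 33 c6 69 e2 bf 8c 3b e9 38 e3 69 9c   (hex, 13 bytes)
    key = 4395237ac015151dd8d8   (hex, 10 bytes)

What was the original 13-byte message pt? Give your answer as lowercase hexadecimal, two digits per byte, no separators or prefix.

aca6e51322aa992631e0a0fcbf

The 10-byte key repeats, so the effective keystream is 43 95 23 7a c0 15 15 1d d8 d8 43 95 23.
byte 0: ef ⊕ 43 = ac
byte 1: 33 ⊕ 95 = a6
byte 2: c6 ⊕ 23 = e5
byte 3: 69 ⊕ 7a = 13
byte 4: e2 ⊕ c0 = 22
byte 5: bf ⊕ 15 = aa
byte 6: 8c ⊕ 15 = 99
byte 7: 3b ⊕ 1d = 26
byte 8: e9 ⊕ d8 = 31
byte 9: 38 ⊕ d8 = e0
byte 10: e3 ⊕ 43 = a0
byte 11: 69 ⊕ 95 = fc
byte 12: 9c ⊕ 23 = bf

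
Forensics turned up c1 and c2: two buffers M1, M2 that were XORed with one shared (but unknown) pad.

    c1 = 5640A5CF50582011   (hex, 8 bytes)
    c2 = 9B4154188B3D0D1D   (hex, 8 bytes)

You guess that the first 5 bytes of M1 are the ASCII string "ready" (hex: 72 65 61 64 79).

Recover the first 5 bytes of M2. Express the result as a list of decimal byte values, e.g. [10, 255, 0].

[191, 100, 144, 179, 162]

First, c1 ⊕ c2 = (M1 ⊕ K) ⊕ (M2 ⊕ K) = M1 ⊕ M2, so the key drops out. Then M2 = (M1 ⊕ M2) ⊕ M1 over the first 5 bytes.
byte 0: (56 XOR 9b) XOR 72 = cd XOR 72 = bf
byte 1: (40 XOR 41) XOR 65 = 01 XOR 65 = 64
byte 2: (a5 XOR 54) XOR 61 = f1 XOR 61 = 90
byte 3: (cf XOR 18) XOR 64 = d7 XOR 64 = b3
byte 4: (50 XOR 8b) XOR 79 = db XOR 79 = a2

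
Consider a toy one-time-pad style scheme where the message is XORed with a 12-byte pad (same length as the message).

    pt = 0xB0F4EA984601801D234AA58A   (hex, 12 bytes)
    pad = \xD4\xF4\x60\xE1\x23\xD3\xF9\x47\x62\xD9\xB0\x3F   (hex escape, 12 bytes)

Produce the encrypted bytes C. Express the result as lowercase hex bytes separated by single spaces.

XOR is its own inverse, so applying the key byte-wise gives the result directly.
byte 0: b0 xor d4 = 64
byte 1: f4 xor f4 = 00
byte 2: ea xor 60 = 8a
byte 3: 98 xor e1 = 79
byte 4: 46 xor 23 = 65
byte 5: 01 xor d3 = d2
byte 6: 80 xor f9 = 79
byte 7: 1d xor 47 = 5a
byte 8: 23 xor 62 = 41
byte 9: 4a xor d9 = 93
byte 10: a5 xor b0 = 15
byte 11: 8a xor 3f = b5

64 00 8a 79 65 d2 79 5a 41 93 15 b5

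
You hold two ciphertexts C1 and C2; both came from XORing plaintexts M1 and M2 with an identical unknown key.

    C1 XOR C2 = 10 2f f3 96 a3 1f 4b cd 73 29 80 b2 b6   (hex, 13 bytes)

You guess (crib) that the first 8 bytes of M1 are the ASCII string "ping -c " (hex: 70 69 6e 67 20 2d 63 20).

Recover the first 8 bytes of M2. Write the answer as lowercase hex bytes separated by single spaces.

Since C1 ⊕ C2 = M1 ⊕ M2, XORing with the guessed M1 bytes yields the corresponding M2 bytes: M2 = (C1 ⊕ C2) ⊕ M1.
byte 0:  16 XOR 112 =  96
byte 1:  47 XOR 105 =  70
byte 2: 243 XOR 110 = 157
byte 3: 150 XOR 103 = 241
byte 4: 163 XOR  32 = 131
byte 5:  31 XOR  45 =  50
byte 6:  75 XOR  99 =  40
byte 7: 205 XOR  32 = 237

60 46 9d f1 83 32 28 ed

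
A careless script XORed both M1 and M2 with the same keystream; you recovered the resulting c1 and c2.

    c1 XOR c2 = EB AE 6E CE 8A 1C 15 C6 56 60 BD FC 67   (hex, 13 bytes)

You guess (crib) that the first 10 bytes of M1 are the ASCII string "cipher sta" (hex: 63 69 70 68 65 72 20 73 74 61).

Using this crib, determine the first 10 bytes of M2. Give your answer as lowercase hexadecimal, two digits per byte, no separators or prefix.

88c71ea6ef6e35b52201

Since c1 ⊕ c2 = M1 ⊕ M2, XORing with the guessed M1 bytes yields the corresponding M2 bytes: M2 = (c1 ⊕ c2) ⊕ M1.
eb xor 63 = 88
ae xor 69 = c7
6e xor 70 = 1e
ce xor 68 = a6
8a xor 65 = ef
1c xor 72 = 6e
15 xor 20 = 35
c6 xor 73 = b5
56 xor 74 = 22
60 xor 61 = 01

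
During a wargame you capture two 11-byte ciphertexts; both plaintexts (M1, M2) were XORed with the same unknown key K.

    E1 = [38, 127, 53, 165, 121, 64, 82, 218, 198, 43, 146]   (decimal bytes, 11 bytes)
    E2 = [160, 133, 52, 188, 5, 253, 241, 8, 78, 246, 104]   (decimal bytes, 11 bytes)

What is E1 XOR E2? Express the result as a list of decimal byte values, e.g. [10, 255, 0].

E1 ⊕ E2 = (M1 ⊕ K) ⊕ (M2 ⊕ K) = M1 ⊕ M2 — the shared key cancels under XOR.
26 xor a0 = 86
7f xor 85 = fa
35 xor 34 = 01
a5 xor bc = 19
79 xor 05 = 7c
40 xor fd = bd
52 xor f1 = a3
da xor 08 = d2
c6 xor 4e = 88
2b xor f6 = dd
92 xor 68 = fa

[134, 250, 1, 25, 124, 189, 163, 210, 136, 221, 250]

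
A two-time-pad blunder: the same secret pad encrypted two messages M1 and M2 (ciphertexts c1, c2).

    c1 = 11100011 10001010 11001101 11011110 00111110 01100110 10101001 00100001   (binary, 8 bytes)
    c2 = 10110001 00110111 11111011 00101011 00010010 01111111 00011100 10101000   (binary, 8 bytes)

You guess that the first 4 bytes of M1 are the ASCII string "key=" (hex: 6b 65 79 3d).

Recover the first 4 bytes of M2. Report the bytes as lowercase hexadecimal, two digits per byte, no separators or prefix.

39d84fc8

First, c1 ⊕ c2 = (M1 ⊕ K) ⊕ (M2 ⊕ K) = M1 ⊕ M2, so the key drops out. Then M2 = (M1 ⊕ M2) ⊕ M1 over the first 4 bytes.
byte 0: (e3 ⊕ b1) ⊕ 6b = 52 ⊕ 6b = 39
byte 1: (8a ⊕ 37) ⊕ 65 = bd ⊕ 65 = d8
byte 2: (cd ⊕ fb) ⊕ 79 = 36 ⊕ 79 = 4f
byte 3: (de ⊕ 2b) ⊕ 3d = f5 ⊕ 3d = c8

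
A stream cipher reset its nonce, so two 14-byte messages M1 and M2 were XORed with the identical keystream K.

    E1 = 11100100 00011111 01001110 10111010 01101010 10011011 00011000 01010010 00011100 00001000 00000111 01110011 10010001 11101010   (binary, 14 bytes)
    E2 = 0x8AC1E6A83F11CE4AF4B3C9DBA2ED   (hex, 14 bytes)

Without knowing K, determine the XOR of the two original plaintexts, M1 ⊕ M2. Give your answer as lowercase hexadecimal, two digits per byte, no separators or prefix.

E1 ⊕ E2 = (M1 ⊕ K) ⊕ (M2 ⊕ K) = M1 ⊕ M2 — the shared key cancels under XOR.
11100100 ^ 10001010 = 01101110
00011111 ^ 11000001 = 11011110
01001110 ^ 11100110 = 10101000
10111010 ^ 10101000 = 00010010
01101010 ^ 00111111 = 01010101
10011011 ^ 00010001 = 10001010
00011000 ^ 11001110 = 11010110
01010010 ^ 01001010 = 00011000
00011100 ^ 11110100 = 11101000
00001000 ^ 10110011 = 10111011
00000111 ^ 11001001 = 11001110
01110011 ^ 11011011 = 10101000
10010001 ^ 10100010 = 00110011
11101010 ^ 11101101 = 00000111

6edea812558ad618e8bbcea83307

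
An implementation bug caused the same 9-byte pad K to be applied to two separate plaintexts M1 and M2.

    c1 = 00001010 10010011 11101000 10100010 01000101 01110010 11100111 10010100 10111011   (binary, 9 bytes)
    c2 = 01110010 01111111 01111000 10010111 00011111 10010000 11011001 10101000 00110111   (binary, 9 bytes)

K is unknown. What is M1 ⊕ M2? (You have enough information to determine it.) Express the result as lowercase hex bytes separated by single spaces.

78 ec 90 35 5a e2 3e 3c 8c

c1 ⊕ c2 = (M1 ⊕ K) ⊕ (M2 ⊕ K) = M1 ⊕ M2 — the shared key cancels under XOR.
00001010 xor 01110010 = 01111000
10010011 xor 01111111 = 11101100
11101000 xor 01111000 = 10010000
10100010 xor 10010111 = 00110101
01000101 xor 00011111 = 01011010
01110010 xor 10010000 = 11100010
11100111 xor 11011001 = 00111110
10010100 xor 10101000 = 00111100
10111011 xor 00110111 = 10001100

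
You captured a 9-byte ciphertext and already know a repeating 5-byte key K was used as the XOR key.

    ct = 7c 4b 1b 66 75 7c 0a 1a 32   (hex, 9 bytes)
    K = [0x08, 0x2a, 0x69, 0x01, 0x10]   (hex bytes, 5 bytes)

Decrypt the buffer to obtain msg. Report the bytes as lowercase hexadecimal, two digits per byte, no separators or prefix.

746172676574207333

The 5-byte key repeats, so the effective keystream is 08 2a 69 01 10 08 2a 69 01.
byte 0: 7c ^ 08 = 74
byte 1: 4b ^ 2a = 61
byte 2: 1b ^ 69 = 72
byte 3: 66 ^ 01 = 67
byte 4: 75 ^ 10 = 65
byte 5: 7c ^ 08 = 74
byte 6: 0a ^ 2a = 20
byte 7: 1a ^ 69 = 73
byte 8: 32 ^ 01 = 33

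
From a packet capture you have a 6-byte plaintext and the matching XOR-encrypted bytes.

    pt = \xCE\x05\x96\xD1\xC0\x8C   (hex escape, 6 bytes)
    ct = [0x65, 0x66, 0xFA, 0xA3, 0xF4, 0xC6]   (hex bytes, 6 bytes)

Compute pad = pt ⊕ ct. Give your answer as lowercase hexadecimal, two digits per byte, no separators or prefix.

ab636c72344a

Since ct = pt ⊕ pad, XORing both sides with pt gives pad = pt ⊕ ct.
byte 0: 206 ^ 101 = 171
byte 1:   5 ^ 102 =  99
byte 2: 150 ^ 250 = 108
byte 3: 209 ^ 163 = 114
byte 4: 192 ^ 244 =  52
byte 5: 140 ^ 198 =  74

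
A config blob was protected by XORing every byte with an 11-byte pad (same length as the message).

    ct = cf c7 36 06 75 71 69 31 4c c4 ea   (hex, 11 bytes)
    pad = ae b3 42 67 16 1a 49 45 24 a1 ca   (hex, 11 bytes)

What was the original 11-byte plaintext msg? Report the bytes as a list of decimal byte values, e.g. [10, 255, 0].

[97, 116, 116, 97, 99, 107, 32, 116, 104, 101, 32]

207 xor 174 =  97
199 xor 179 = 116
 54 xor  66 = 116
  6 xor 103 =  97
117 xor  22 =  99
113 xor  26 = 107
105 xor  73 =  32
 49 xor  69 = 116
 76 xor  36 = 104
196 xor 161 = 101
234 xor 202 =  32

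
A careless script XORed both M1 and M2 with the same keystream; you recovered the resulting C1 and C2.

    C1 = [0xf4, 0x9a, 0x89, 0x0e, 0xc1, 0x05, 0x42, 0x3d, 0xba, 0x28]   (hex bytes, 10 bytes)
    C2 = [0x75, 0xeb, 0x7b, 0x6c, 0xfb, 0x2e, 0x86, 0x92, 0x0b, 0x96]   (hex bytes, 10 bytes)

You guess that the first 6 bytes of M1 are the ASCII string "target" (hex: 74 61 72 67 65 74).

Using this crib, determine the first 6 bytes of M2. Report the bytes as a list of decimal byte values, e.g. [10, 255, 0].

[245, 16, 128, 5, 95, 95]

First, C1 ⊕ C2 = (M1 ⊕ K) ⊕ (M2 ⊕ K) = M1 ⊕ M2, so the key drops out. Then M2 = (M1 ⊕ M2) ⊕ M1 over the first 6 bytes.
byte 0: (f4 ^ 75) ^ 74 = 81 ^ 74 = f5
byte 1: (9a ^ eb) ^ 61 = 71 ^ 61 = 10
byte 2: (89 ^ 7b) ^ 72 = f2 ^ 72 = 80
byte 3: (0e ^ 6c) ^ 67 = 62 ^ 67 = 05
byte 4: (c1 ^ fb) ^ 65 = 3a ^ 65 = 5f
byte 5: (05 ^ 2e) ^ 74 = 2b ^ 74 = 5f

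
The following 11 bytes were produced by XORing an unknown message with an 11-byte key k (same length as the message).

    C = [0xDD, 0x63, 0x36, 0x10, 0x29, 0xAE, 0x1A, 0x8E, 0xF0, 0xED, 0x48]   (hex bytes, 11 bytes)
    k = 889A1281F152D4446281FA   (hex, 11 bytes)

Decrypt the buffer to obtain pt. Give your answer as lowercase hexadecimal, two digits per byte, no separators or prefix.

11011101 XOR 10001000 = 01010101
01100011 XOR 10011010 = 11111001
00110110 XOR 00010010 = 00100100
00010000 XOR 10000001 = 10010001
00101001 XOR 11110001 = 11011000
10101110 XOR 01010010 = 11111100
00011010 XOR 11010100 = 11001110
10001110 XOR 01000100 = 11001010
11110000 XOR 01100010 = 10010010
11101101 XOR 10000001 = 01101100
01001000 XOR 11111010 = 10110010

55f92491d8fcceca926cb2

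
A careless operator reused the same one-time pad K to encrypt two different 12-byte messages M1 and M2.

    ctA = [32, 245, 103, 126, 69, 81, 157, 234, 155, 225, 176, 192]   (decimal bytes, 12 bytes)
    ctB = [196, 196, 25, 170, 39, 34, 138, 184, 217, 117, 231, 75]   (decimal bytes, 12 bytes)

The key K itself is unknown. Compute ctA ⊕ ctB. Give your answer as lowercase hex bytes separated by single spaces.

ctA ⊕ ctB = (M1 ⊕ K) ⊕ (M2 ⊕ K) = M1 ⊕ M2 — the shared key cancels under XOR.
20 XOR c4 = e4
f5 XOR c4 = 31
67 XOR 19 = 7e
7e XOR aa = d4
45 XOR 27 = 62
51 XOR 22 = 73
9d XOR 8a = 17
ea XOR b8 = 52
9b XOR d9 = 42
e1 XOR 75 = 94
b0 XOR e7 = 57
c0 XOR 4b = 8b

e4 31 7e d4 62 73 17 52 42 94 57 8b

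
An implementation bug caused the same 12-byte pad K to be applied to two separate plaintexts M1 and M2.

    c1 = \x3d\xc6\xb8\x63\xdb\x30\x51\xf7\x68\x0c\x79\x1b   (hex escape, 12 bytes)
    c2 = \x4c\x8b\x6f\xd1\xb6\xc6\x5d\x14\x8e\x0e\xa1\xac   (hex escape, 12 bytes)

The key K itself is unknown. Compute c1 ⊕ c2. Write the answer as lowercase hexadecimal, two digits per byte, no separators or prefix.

c1 ⊕ c2 = (M1 ⊕ K) ⊕ (M2 ⊕ K) = M1 ⊕ M2 — the shared key cancels under XOR.
3d ⊕ 4c = 71
c6 ⊕ 8b = 4d
b8 ⊕ 6f = d7
63 ⊕ d1 = b2
db ⊕ b6 = 6d
30 ⊕ c6 = f6
51 ⊕ 5d = 0c
f7 ⊕ 14 = e3
68 ⊕ 8e = e6
0c ⊕ 0e = 02
79 ⊕ a1 = d8
1b ⊕ ac = b7

714dd7b26df60ce3e602d8b7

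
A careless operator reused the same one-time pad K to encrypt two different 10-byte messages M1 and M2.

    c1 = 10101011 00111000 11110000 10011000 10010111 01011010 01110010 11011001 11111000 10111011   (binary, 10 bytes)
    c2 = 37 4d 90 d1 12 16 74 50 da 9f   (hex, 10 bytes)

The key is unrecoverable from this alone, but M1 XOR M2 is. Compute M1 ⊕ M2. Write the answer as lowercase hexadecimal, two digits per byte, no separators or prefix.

9c756049854c06892224

c1 ⊕ c2 = (M1 ⊕ K) ⊕ (M2 ⊕ K) = M1 ⊕ M2 — the shared key cancels under XOR.
ab ⊕ 37 = 9c
38 ⊕ 4d = 75
f0 ⊕ 90 = 60
98 ⊕ d1 = 49
97 ⊕ 12 = 85
5a ⊕ 16 = 4c
72 ⊕ 74 = 06
d9 ⊕ 50 = 89
f8 ⊕ da = 22
bb ⊕ 9f = 24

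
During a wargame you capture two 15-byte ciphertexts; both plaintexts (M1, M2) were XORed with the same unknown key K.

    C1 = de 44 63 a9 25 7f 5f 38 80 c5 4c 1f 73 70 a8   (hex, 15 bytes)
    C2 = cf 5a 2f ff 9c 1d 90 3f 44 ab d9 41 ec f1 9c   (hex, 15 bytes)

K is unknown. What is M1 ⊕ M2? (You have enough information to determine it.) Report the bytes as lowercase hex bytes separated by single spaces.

C1 ⊕ C2 = (M1 ⊕ K) ⊕ (M2 ⊕ K) = M1 ⊕ M2 — the shared key cancels under XOR.
byte 0: de XOR cf = 11
byte 1: 44 XOR 5a = 1e
byte 2: 63 XOR 2f = 4c
byte 3: a9 XOR ff = 56
byte 4: 25 XOR 9c = b9
byte 5: 7f XOR 1d = 62
byte 6: 5f XOR 90 = cf
byte 7: 38 XOR 3f = 07
byte 8: 80 XOR 44 = c4
byte 9: c5 XOR ab = 6e
byte 10: 4c XOR d9 = 95
byte 11: 1f XOR 41 = 5e
byte 12: 73 XOR ec = 9f
byte 13: 70 XOR f1 = 81
byte 14: a8 XOR 9c = 34

11 1e 4c 56 b9 62 cf 07 c4 6e 95 5e 9f 81 34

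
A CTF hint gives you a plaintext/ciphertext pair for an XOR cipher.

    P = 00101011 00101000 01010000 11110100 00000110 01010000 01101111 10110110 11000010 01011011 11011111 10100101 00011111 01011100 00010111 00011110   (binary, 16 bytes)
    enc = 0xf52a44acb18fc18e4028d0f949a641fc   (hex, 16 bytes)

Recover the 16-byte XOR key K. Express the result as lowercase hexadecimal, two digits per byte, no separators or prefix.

de021458b7dfae3882730f5c56fa56e2

Since enc = P ⊕ K, XORing both sides with P gives K = P ⊕ enc.
byte 0:  43 xor 245 = 222
byte 1:  40 xor  42 =   2
byte 2:  80 xor  68 =  20
byte 3: 244 xor 172 =  88
byte 4:   6 xor 177 = 183
byte 5:  80 xor 143 = 223
byte 6: 111 xor 193 = 174
byte 7: 182 xor 142 =  56
byte 8: 194 xor  64 = 130
byte 9:  91 xor  40 = 115
byte 10: 223 xor 208 =  15
byte 11: 165 xor 249 =  92
byte 12:  31 xor  73 =  86
byte 13:  92 xor 166 = 250
byte 14:  23 xor  65 =  86
byte 15:  30 xor 252 = 226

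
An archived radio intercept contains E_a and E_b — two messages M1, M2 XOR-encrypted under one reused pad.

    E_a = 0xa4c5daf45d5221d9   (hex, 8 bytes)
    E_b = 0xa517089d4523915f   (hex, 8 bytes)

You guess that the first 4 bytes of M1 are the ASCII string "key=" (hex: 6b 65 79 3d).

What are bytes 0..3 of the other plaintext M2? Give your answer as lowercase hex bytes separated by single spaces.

First, E_a ⊕ E_b = (M1 ⊕ K) ⊕ (M2 ⊕ K) = M1 ⊕ M2, so the key drops out. Then M2 = (M1 ⊕ M2) ⊕ M1 over the first 4 bytes.
byte 0: (a4 ^ a5) ^ 6b = 01 ^ 6b = 6a
byte 1: (c5 ^ 17) ^ 65 = d2 ^ 65 = b7
byte 2: (da ^ 08) ^ 79 = d2 ^ 79 = ab
byte 3: (f4 ^ 9d) ^ 3d = 69 ^ 3d = 54

6a b7 ab 54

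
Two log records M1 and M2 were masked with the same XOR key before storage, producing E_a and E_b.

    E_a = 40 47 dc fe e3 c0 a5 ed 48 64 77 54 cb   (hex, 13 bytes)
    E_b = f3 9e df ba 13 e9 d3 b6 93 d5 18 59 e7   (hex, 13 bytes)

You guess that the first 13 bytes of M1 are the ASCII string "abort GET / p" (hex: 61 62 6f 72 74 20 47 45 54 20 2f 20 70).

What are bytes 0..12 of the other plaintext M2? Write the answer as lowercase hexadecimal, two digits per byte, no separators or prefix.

d2bb6c368409311e8f91402d5c

First, E_a ⊕ E_b = (M1 ⊕ K) ⊕ (M2 ⊕ K) = M1 ⊕ M2, so the key drops out. Then M2 = (M1 ⊕ M2) ⊕ M1 over the first 13 bytes.
byte 0: (40 ^ f3) ^ 61 = b3 ^ 61 = d2
byte 1: (47 ^ 9e) ^ 62 = d9 ^ 62 = bb
byte 2: (dc ^ df) ^ 6f = 03 ^ 6f = 6c
byte 3: (fe ^ ba) ^ 72 = 44 ^ 72 = 36
byte 4: (e3 ^ 13) ^ 74 = f0 ^ 74 = 84
byte 5: (c0 ^ e9) ^ 20 = 29 ^ 20 = 09
byte 6: (a5 ^ d3) ^ 47 = 76 ^ 47 = 31
byte 7: (ed ^ b6) ^ 45 = 5b ^ 45 = 1e
byte 8: (48 ^ 93) ^ 54 = db ^ 54 = 8f
byte 9: (64 ^ d5) ^ 20 = b1 ^ 20 = 91
byte 10: (77 ^ 18) ^ 2f = 6f ^ 2f = 40
byte 11: (54 ^ 59) ^ 20 = 0d ^ 20 = 2d
byte 12: (cb ^ e7) ^ 70 = 2c ^ 70 = 5c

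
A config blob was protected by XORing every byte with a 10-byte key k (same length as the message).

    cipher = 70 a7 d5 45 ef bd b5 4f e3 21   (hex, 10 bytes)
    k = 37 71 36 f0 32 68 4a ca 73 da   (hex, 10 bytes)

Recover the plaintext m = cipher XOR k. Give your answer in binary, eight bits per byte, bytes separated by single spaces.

01000111 11010110 11100011 10110101 11011101 11010101 11111111 10000101 10010000 11111011

byte 0: 112 xor  55 =  71
byte 1: 167 xor 113 = 214
byte 2: 213 xor  54 = 227
byte 3:  69 xor 240 = 181
byte 4: 239 xor  50 = 221
byte 5: 189 xor 104 = 213
byte 6: 181 xor  74 = 255
byte 7:  79 xor 202 = 133
byte 8: 227 xor 115 = 144
byte 9:  33 xor 218 = 251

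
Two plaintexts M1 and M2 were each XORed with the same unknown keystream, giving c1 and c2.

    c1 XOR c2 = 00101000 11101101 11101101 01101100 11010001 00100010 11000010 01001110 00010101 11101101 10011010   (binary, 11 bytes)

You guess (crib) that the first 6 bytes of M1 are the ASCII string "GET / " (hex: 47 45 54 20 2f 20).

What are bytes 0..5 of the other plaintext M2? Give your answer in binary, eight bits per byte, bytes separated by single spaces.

Since c1 ⊕ c2 = M1 ⊕ M2, XORing with the guessed M1 bytes yields the corresponding M2 bytes: M2 = (c1 ⊕ c2) ⊕ M1.
28 xor 47 = 6f
ed xor 45 = a8
ed xor 54 = b9
6c xor 20 = 4c
d1 xor 2f = fe
22 xor 20 = 02

01101111 10101000 10111001 01001100 11111110 00000010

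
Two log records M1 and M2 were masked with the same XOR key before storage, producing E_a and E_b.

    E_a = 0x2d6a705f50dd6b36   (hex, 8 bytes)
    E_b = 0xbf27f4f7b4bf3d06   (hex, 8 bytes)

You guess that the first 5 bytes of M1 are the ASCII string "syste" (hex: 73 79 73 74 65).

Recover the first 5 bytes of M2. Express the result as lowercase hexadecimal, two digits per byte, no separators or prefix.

First, E_a ⊕ E_b = (M1 ⊕ K) ⊕ (M2 ⊕ K) = M1 ⊕ M2, so the key drops out. Then M2 = (M1 ⊕ M2) ⊕ M1 over the first 5 bytes.
byte 0: (2d xor bf) xor 73 = 92 xor 73 = e1
byte 1: (6a xor 27) xor 79 = 4d xor 79 = 34
byte 2: (70 xor f4) xor 73 = 84 xor 73 = f7
byte 3: (5f xor f7) xor 74 = a8 xor 74 = dc
byte 4: (50 xor b4) xor 65 = e4 xor 65 = 81

e134f7dc81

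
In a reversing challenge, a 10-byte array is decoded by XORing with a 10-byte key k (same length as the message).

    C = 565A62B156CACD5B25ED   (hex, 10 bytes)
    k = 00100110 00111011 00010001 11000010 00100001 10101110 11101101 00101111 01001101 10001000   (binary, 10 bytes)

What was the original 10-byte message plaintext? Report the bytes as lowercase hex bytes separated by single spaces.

XOR is its own inverse, so applying the key byte-wise gives the result directly.
56 ^ 26 = 70
5a ^ 3b = 61
62 ^ 11 = 73
b1 ^ c2 = 73
56 ^ 21 = 77
ca ^ ae = 64
cd ^ ed = 20
5b ^ 2f = 74
25 ^ 4d = 68
ed ^ 88 = 65

70 61 73 73 77 64 20 74 68 65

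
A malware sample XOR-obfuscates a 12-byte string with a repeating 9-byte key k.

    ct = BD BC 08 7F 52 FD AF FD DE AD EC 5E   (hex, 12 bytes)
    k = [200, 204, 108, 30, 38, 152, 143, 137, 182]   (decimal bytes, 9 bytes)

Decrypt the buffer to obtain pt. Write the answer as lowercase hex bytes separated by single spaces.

The 9-byte key repeats, so the effective keystream is c8 cc 6c 1e 26 98 8f 89 b6 c8 cc 6c.
byte 0: 10111101 ⊕ 11001000 = 01110101
byte 1: 10111100 ⊕ 11001100 = 01110000
byte 2: 00001000 ⊕ 01101100 = 01100100
byte 3: 01111111 ⊕ 00011110 = 01100001
byte 4: 01010010 ⊕ 00100110 = 01110100
byte 5: 11111101 ⊕ 10011000 = 01100101
byte 6: 10101111 ⊕ 10001111 = 00100000
byte 7: 11111101 ⊕ 10001001 = 01110100
byte 8: 11011110 ⊕ 10110110 = 01101000
byte 9: 10101101 ⊕ 11001000 = 01100101
byte 10: 11101100 ⊕ 11001100 = 00100000
byte 11: 01011110 ⊕ 01101100 = 00110010

75 70 64 61 74 65 20 74 68 65 20 32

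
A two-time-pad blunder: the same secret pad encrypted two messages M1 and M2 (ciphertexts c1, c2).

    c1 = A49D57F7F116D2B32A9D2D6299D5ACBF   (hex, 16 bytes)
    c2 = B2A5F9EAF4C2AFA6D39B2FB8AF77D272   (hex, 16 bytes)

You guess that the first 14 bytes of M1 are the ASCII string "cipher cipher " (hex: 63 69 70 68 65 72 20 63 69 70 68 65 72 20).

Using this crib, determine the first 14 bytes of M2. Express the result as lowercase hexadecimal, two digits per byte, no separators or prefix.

7551de7560a65d7690766abf4482

First, c1 ⊕ c2 = (M1 ⊕ K) ⊕ (M2 ⊕ K) = M1 ⊕ M2, so the key drops out. Then M2 = (M1 ⊕ M2) ⊕ M1 over the first 14 bytes.
byte 0: (a4 XOR b2) XOR 63 = 16 XOR 63 = 75
byte 1: (9d XOR a5) XOR 69 = 38 XOR 69 = 51
byte 2: (57 XOR f9) XOR 70 = ae XOR 70 = de
byte 3: (f7 XOR ea) XOR 68 = 1d XOR 68 = 75
byte 4: (f1 XOR f4) XOR 65 = 05 XOR 65 = 60
byte 5: (16 XOR c2) XOR 72 = d4 XOR 72 = a6
byte 6: (d2 XOR af) XOR 20 = 7d XOR 20 = 5d
byte 7: (b3 XOR a6) XOR 63 = 15 XOR 63 = 76
byte 8: (2a XOR d3) XOR 69 = f9 XOR 69 = 90
byte 9: (9d XOR 9b) XOR 70 = 06 XOR 70 = 76
byte 10: (2d XOR 2f) XOR 68 = 02 XOR 68 = 6a
byte 11: (62 XOR b8) XOR 65 = da XOR 65 = bf
byte 12: (99 XOR af) XOR 72 = 36 XOR 72 = 44
byte 13: (d5 XOR 77) XOR 20 = a2 XOR 20 = 82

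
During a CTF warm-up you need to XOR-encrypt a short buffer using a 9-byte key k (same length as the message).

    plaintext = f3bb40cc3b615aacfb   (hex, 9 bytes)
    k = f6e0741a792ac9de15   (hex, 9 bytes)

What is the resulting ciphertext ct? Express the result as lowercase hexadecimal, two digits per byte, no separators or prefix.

XOR is its own inverse, so applying the key byte-wise gives the result directly.
f3 ⊕ f6 = 05
bb ⊕ e0 = 5b
40 ⊕ 74 = 34
cc ⊕ 1a = d6
3b ⊕ 79 = 42
61 ⊕ 2a = 4b
5a ⊕ c9 = 93
ac ⊕ de = 72
fb ⊕ 15 = ee

055b34d6424b9372ee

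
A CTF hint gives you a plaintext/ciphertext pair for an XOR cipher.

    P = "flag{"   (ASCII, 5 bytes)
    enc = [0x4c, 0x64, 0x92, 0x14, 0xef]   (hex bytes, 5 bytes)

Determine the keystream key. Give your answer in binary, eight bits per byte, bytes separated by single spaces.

Since enc = P ⊕ key, XORing both sides with P gives key = P ⊕ enc.
byte 0: 66 XOR 4c = 2a
byte 1: 6c XOR 64 = 08
byte 2: 61 XOR 92 = f3
byte 3: 67 XOR 14 = 73
byte 4: 7b XOR ef = 94

00101010 00001000 11110011 01110011 10010100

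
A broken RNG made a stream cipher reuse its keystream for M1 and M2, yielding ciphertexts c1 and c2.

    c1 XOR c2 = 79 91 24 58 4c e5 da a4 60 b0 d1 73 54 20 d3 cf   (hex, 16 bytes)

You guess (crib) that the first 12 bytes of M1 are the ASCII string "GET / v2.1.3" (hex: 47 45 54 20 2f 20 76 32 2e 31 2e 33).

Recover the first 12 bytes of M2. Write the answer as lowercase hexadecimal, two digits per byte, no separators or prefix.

3ed4707863c5ac964e81ff40

Since c1 ⊕ c2 = M1 ⊕ M2, XORing with the guessed M1 bytes yields the corresponding M2 bytes: M2 = (c1 ⊕ c2) ⊕ M1.
byte 0: 121 ⊕  71 =  62
byte 1: 145 ⊕  69 = 212
byte 2:  36 ⊕  84 = 112
byte 3:  88 ⊕  32 = 120
byte 4:  76 ⊕  47 =  99
byte 5: 229 ⊕  32 = 197
byte 6: 218 ⊕ 118 = 172
byte 7: 164 ⊕  50 = 150
byte 8:  96 ⊕  46 =  78
byte 9: 176 ⊕  49 = 129
byte 10: 209 ⊕  46 = 255
byte 11: 115 ⊕  51 =  64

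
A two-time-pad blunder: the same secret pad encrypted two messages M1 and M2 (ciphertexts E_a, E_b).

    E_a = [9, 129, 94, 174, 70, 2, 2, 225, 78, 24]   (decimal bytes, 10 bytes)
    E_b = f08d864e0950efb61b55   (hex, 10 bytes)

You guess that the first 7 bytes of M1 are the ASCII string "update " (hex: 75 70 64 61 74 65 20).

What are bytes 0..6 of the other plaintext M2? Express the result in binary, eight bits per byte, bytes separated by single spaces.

10001100 01111100 10111100 10000001 00111011 00110111 11001101

First, E_a ⊕ E_b = (M1 ⊕ K) ⊕ (M2 ⊕ K) = M1 ⊕ M2, so the key drops out. Then M2 = (M1 ⊕ M2) ⊕ M1 over the first 7 bytes.
byte 0: (09 ⊕ f0) ⊕ 75 = f9 ⊕ 75 = 8c
byte 1: (81 ⊕ 8d) ⊕ 70 = 0c ⊕ 70 = 7c
byte 2: (5e ⊕ 86) ⊕ 64 = d8 ⊕ 64 = bc
byte 3: (ae ⊕ 4e) ⊕ 61 = e0 ⊕ 61 = 81
byte 4: (46 ⊕ 09) ⊕ 74 = 4f ⊕ 74 = 3b
byte 5: (02 ⊕ 50) ⊕ 65 = 52 ⊕ 65 = 37
byte 6: (02 ⊕ ef) ⊕ 20 = ed ⊕ 20 = cd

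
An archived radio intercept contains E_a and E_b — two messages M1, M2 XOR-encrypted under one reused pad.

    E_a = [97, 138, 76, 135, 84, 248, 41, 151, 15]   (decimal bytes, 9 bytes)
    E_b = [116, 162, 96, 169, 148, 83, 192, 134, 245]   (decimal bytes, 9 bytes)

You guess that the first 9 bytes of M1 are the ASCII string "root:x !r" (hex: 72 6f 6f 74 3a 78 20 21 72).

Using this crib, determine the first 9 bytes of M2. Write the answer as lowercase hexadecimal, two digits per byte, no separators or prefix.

First, E_a ⊕ E_b = (M1 ⊕ K) ⊕ (M2 ⊕ K) = M1 ⊕ M2, so the key drops out. Then M2 = (M1 ⊕ M2) ⊕ M1 over the first 9 bytes.
byte 0: (61 ^ 74) ^ 72 = 15 ^ 72 = 67
byte 1: (8a ^ a2) ^ 6f = 28 ^ 6f = 47
byte 2: (4c ^ 60) ^ 6f = 2c ^ 6f = 43
byte 3: (87 ^ a9) ^ 74 = 2e ^ 74 = 5a
byte 4: (54 ^ 94) ^ 3a = c0 ^ 3a = fa
byte 5: (f8 ^ 53) ^ 78 = ab ^ 78 = d3
byte 6: (29 ^ c0) ^ 20 = e9 ^ 20 = c9
byte 7: (97 ^ 86) ^ 21 = 11 ^ 21 = 30
byte 8: (0f ^ f5) ^ 72 = fa ^ 72 = 88

6747435afad3c93088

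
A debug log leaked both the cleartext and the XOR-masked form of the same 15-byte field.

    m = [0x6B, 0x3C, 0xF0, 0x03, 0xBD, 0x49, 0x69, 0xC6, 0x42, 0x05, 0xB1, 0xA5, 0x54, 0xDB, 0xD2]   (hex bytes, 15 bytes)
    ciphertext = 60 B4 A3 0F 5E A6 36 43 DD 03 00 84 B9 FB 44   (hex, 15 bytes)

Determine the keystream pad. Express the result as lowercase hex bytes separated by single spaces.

Since ciphertext = m ⊕ pad, XORing both sides with m gives pad = m ⊕ ciphertext.
6b XOR 60 = 0b
3c XOR b4 = 88
f0 XOR a3 = 53
03 XOR 0f = 0c
bd XOR 5e = e3
49 XOR a6 = ef
69 XOR 36 = 5f
c6 XOR 43 = 85
42 XOR dd = 9f
05 XOR 03 = 06
b1 XOR 00 = b1
a5 XOR 84 = 21
54 XOR b9 = ed
db XOR fb = 20
d2 XOR 44 = 96

0b 88 53 0c e3 ef 5f 85 9f 06 b1 21 ed 20 96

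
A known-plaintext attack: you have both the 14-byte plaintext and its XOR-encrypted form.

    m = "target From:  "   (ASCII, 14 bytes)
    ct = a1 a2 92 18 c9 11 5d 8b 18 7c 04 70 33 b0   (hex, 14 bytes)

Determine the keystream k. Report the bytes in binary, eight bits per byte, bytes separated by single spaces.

Since ct = m ⊕ k, XORing both sides with m gives k = m ⊕ ct.
01110100 ⊕ 10100001 = 11010101
01100001 ⊕ 10100010 = 11000011
01110010 ⊕ 10010010 = 11100000
01100111 ⊕ 00011000 = 01111111
01100101 ⊕ 11001001 = 10101100
01110100 ⊕ 00010001 = 01100101
00100000 ⊕ 01011101 = 01111101
01000110 ⊕ 10001011 = 11001101
01110010 ⊕ 00011000 = 01101010
01101111 ⊕ 01111100 = 00010011
01101101 ⊕ 00000100 = 01101001
00111010 ⊕ 01110000 = 01001010
00100000 ⊕ 00110011 = 00010011
00100000 ⊕ 10110000 = 10010000

11010101 11000011 11100000 01111111 10101100 01100101 01111101 11001101 01101010 00010011 01101001 01001010 00010011 10010000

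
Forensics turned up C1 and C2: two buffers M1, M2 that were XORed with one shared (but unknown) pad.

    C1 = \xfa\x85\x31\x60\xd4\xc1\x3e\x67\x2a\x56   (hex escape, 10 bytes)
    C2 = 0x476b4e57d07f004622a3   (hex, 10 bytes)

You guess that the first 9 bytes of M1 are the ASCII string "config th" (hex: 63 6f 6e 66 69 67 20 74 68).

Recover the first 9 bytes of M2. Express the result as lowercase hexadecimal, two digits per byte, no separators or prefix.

de8111516dd91e5560

First, C1 ⊕ C2 = (M1 ⊕ K) ⊕ (M2 ⊕ K) = M1 ⊕ M2, so the key drops out. Then M2 = (M1 ⊕ M2) ⊕ M1 over the first 9 bytes.
byte 0: (fa XOR 47) XOR 63 = bd XOR 63 = de
byte 1: (85 XOR 6b) XOR 6f = ee XOR 6f = 81
byte 2: (31 XOR 4e) XOR 6e = 7f XOR 6e = 11
byte 3: (60 XOR 57) XOR 66 = 37 XOR 66 = 51
byte 4: (d4 XOR d0) XOR 69 = 04 XOR 69 = 6d
byte 5: (c1 XOR 7f) XOR 67 = be XOR 67 = d9
byte 6: (3e XOR 00) XOR 20 = 3e XOR 20 = 1e
byte 7: (67 XOR 46) XOR 74 = 21 XOR 74 = 55
byte 8: (2a XOR 22) XOR 68 = 08 XOR 68 = 60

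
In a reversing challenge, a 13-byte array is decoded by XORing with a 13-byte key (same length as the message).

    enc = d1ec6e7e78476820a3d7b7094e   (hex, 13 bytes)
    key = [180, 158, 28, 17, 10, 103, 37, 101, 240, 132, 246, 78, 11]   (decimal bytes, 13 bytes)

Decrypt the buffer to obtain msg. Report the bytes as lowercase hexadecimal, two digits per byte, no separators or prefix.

6572726f72204d455353414745

XOR is its own inverse, so applying the key byte-wise gives the result directly.
11010001 xor 10110100 = 01100101
11101100 xor 10011110 = 01110010
01101110 xor 00011100 = 01110010
01111110 xor 00010001 = 01101111
01111000 xor 00001010 = 01110010
01000111 xor 01100111 = 00100000
01101000 xor 00100101 = 01001101
00100000 xor 01100101 = 01000101
10100011 xor 11110000 = 01010011
11010111 xor 10000100 = 01010011
10110111 xor 11110110 = 01000001
00001001 xor 01001110 = 01000111
01001110 xor 00001011 = 01000101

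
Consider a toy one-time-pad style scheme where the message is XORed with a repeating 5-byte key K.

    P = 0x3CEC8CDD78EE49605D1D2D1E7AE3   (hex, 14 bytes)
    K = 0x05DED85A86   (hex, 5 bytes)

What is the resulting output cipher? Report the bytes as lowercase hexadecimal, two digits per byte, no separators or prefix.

The 5-byte key repeats, so the effective keystream is 05 de d8 5a 86 05 de d8 5a 86 05 de d8 5a.
byte 0: 3c ⊕ 05 = 39
byte 1: ec ⊕ de = 32
byte 2: 8c ⊕ d8 = 54
byte 3: dd ⊕ 5a = 87
byte 4: 78 ⊕ 86 = fe
byte 5: ee ⊕ 05 = eb
byte 6: 49 ⊕ de = 97
byte 7: 60 ⊕ d8 = b8
byte 8: 5d ⊕ 5a = 07
byte 9: 1d ⊕ 86 = 9b
byte 10: 2d ⊕ 05 = 28
byte 11: 1e ⊕ de = c0
byte 12: 7a ⊕ d8 = a2
byte 13: e3 ⊕ 5a = b9

39325487feeb97b8079b28c0a2b9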